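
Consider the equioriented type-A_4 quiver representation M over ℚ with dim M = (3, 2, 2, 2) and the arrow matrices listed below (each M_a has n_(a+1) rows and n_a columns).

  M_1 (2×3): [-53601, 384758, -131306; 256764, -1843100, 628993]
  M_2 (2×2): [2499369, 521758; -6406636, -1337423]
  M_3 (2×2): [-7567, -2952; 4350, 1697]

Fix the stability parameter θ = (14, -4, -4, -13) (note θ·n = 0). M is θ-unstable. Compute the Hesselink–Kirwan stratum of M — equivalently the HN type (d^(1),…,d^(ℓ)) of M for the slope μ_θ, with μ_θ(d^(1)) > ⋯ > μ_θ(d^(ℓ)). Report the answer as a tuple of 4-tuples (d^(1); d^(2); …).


Interval decomposition of M: I[1,1], I[1,4]^2.
HN type (ℓ=2): μ^(1)=14; μ^(2)=-7/4

((1, 0, 0, 0); (2, 2, 2, 2))


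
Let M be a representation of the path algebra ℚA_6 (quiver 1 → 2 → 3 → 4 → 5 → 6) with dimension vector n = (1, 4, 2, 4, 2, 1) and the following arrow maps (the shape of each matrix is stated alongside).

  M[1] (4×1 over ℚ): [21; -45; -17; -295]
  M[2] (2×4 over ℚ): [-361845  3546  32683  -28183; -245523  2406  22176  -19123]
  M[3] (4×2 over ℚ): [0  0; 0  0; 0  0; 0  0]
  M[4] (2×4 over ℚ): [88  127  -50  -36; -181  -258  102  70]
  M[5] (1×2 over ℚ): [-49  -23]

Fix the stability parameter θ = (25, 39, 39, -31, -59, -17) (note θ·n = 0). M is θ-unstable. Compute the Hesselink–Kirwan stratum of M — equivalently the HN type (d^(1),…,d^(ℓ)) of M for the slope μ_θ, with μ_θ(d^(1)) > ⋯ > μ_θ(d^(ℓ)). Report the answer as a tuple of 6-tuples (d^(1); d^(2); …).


Via rank(M_{q-1}∘⋯∘M_p): M ≅ I[1,3], I[2,2]^2, I[2,3], I[4,4]^2, I[4,5], I[4,6].
μ_θ-semistable layers: μ^(1)=39; μ^(2)=25; μ^(3)=-17; μ^(4)=-31; μ^(5)=-45

((0, 4, 2, 0, 0, 0); (1, 0, 0, 0, 0, 0); (0, 0, 0, 0, 0, 1); (0, 0, 0, 2, 0, 0); (0, 0, 0, 2, 2, 0))


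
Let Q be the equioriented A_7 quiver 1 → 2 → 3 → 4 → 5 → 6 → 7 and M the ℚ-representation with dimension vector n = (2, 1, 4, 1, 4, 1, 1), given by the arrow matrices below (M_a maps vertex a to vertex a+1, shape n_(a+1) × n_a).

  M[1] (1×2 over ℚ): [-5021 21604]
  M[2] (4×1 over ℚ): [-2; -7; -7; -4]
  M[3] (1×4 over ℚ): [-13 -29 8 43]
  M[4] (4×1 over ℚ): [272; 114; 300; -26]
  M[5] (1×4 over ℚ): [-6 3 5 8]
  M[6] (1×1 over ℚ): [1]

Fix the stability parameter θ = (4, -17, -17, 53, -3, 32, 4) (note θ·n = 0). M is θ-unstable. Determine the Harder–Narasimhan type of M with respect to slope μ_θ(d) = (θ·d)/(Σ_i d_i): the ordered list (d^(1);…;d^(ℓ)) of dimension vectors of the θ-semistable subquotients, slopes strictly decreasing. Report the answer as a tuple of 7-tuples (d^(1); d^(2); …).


Via rank(M_{q-1}∘⋯∘M_p): M ≅ I[1,1], I[1,7], I[3,3]^3, I[5,5]^3.
μ_θ-semistable layers: μ^(1)=43/2; μ^(2)=4; μ^(3)=-3; μ^(4)=-10; μ^(5)=-17

((0, 0, 0, 1, 1, 1, 1); (1, 0, 0, 0, 0, 0, 0); (0, 0, 0, 0, 3, 0, 0); (1, 1, 1, 0, 0, 0, 0); (0, 0, 3, 0, 0, 0, 0))


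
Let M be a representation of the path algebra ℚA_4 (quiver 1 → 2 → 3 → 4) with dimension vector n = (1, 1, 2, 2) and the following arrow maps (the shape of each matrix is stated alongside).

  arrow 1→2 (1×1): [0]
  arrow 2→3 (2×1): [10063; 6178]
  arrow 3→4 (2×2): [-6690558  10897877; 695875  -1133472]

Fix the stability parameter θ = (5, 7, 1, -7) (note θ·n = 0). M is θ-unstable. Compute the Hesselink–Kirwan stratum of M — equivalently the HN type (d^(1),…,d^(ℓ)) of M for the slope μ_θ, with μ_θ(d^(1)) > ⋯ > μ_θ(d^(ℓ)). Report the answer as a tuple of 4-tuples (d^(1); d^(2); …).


Via rank(M_{q-1}∘⋯∘M_p): M ≅ I[1,1], I[2,4], I[3,4].
μ_θ-semistable layers: μ^(1)=5; μ^(2)=1/3; μ^(3)=-3

((1, 0, 0, 0); (0, 1, 1, 1); (0, 0, 1, 1))


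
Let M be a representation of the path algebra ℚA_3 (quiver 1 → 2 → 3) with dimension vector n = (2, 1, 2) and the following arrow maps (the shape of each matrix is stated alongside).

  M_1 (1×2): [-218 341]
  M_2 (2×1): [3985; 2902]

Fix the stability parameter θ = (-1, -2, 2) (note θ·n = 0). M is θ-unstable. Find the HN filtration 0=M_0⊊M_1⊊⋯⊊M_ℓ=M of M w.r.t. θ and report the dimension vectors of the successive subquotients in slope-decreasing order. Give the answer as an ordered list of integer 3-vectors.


Interval decomposition of M: I[1,1], I[1,3], I[3,3].
HN type (ℓ=3): μ^(1)=2; μ^(2)=-1; μ^(3)=-3/2

((0, 0, 2); (1, 0, 0); (1, 1, 0))


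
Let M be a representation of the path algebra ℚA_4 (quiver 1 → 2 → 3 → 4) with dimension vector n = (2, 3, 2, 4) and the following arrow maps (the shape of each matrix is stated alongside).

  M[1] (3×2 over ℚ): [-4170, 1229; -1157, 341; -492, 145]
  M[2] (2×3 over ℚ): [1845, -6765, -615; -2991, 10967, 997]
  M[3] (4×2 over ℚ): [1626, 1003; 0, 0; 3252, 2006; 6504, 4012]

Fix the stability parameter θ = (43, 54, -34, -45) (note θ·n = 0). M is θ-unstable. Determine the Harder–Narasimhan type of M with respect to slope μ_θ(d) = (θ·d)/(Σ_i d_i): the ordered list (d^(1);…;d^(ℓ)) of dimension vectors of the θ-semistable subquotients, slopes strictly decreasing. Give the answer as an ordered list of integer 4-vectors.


Interval decomposition of M: I[1,2], I[1,4], I[2,2], I[3,3], I[4,4]^3.
HN type (ℓ=5): μ^(1)=54; μ^(2)=43; μ^(3)=9/2; μ^(4)=-34; μ^(5)=-45

((0, 2, 0, 0); (1, 0, 0, 0); (1, 1, 1, 1); (0, 0, 1, 0); (0, 0, 0, 3))


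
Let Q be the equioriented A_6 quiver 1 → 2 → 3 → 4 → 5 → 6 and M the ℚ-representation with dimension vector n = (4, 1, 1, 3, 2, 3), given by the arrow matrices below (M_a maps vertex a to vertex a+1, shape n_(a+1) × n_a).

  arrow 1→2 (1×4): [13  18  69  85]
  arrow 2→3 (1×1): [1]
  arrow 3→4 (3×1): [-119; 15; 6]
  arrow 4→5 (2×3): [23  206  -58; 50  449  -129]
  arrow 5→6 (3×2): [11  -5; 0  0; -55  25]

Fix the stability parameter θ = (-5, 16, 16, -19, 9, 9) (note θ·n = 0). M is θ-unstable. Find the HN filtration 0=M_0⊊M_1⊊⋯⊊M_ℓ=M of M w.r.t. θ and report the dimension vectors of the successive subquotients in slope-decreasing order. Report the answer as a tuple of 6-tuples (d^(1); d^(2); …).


Barcode: M ≅ I[1,1]^3, I[1,5], I[4,4], I[4,6], I[6,6]^2. HN layers by μ_θ (4 steps, strictly decreasing):
  μ^(1)=9; μ^(2)=13/3; μ^(3)=-5; μ^(4)=-19

((0, 0, 0, 0, 2, 3); (0, 1, 1, 1, 0, 0); (4, 0, 0, 0, 0, 0); (0, 0, 0, 2, 0, 0))


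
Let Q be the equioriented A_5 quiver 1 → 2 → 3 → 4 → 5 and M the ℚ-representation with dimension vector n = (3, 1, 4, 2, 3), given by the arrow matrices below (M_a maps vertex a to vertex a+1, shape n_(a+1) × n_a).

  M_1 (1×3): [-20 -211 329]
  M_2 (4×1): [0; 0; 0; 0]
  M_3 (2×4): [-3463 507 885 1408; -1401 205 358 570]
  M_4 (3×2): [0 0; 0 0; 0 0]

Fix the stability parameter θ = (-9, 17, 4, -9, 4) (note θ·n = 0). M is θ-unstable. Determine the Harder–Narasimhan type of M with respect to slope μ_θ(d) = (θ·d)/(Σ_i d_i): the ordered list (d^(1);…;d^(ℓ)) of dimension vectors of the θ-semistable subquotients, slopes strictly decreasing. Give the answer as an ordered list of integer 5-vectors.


Barcode: M ≅ I[1,1]^2, I[1,2], I[3,3]^2, I[3,4]^2, I[5,5]^3. HN layers by μ_θ (4 steps, strictly decreasing):
  μ^(1)=17; μ^(2)=4; μ^(3)=-5/2; μ^(4)=-9

((0, 1, 0, 0, 0); (0, 0, 2, 0, 3); (0, 0, 2, 2, 0); (3, 0, 0, 0, 0))


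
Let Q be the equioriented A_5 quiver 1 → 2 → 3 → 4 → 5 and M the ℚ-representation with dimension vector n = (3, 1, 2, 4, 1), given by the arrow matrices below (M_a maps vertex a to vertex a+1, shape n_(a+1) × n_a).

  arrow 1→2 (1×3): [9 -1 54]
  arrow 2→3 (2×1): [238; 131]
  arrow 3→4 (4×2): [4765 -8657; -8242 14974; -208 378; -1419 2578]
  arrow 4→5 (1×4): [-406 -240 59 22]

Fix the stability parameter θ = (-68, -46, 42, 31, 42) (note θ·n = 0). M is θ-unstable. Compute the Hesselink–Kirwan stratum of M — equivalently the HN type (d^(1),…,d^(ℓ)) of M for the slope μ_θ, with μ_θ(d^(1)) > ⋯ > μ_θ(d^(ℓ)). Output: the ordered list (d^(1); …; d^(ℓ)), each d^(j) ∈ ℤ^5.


Interval decomposition of M: I[1,1]^2, I[1,4], I[3,4], I[4,4], I[4,5].
HN type (ℓ=5): μ^(1)=42; μ^(2)=73/2; μ^(3)=31; μ^(4)=-46; μ^(5)=-68

((0, 0, 0, 0, 1); (0, 0, 2, 2, 0); (0, 0, 0, 2, 0); (0, 1, 0, 0, 0); (3, 0, 0, 0, 0))


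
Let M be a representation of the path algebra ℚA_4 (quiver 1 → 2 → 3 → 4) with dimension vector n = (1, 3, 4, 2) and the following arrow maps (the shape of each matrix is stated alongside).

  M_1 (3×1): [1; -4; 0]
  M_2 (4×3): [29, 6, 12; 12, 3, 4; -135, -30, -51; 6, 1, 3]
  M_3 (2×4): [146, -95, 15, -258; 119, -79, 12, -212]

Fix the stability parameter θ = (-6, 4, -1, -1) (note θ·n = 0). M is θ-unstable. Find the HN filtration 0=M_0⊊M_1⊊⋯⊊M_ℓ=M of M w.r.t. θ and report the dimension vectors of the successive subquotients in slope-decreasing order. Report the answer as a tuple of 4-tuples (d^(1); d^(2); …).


Barcode: M ≅ I[1,4], I[2,3], I[2,4], I[3,3]. HN layers by μ_θ (4 steps, strictly decreasing):
  μ^(1)=3/2; μ^(2)=2/3; μ^(3)=-1; μ^(4)=-6

((0, 1, 1, 0); (0, 2, 2, 2); (0, 0, 1, 0); (1, 0, 0, 0))


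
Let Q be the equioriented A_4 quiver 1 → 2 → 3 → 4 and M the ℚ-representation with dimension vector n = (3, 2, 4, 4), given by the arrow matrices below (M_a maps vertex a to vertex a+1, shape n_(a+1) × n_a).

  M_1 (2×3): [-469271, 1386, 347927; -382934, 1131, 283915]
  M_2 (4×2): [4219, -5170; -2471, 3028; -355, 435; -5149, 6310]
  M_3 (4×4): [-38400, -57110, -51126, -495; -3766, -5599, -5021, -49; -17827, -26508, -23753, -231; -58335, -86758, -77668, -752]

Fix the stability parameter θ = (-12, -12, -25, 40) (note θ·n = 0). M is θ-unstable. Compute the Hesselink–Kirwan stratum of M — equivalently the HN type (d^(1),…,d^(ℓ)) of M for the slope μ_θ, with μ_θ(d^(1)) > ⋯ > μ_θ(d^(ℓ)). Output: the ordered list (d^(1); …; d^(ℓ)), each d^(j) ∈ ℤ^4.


Via rank(M_{q-1}∘⋯∘M_p): M ≅ I[1,1], I[1,4]^2, I[3,4]^2.
μ_θ-semistable layers: μ^(1)=40; μ^(2)=-12; μ^(3)=-49/3; μ^(4)=-25

((0, 0, 0, 4); (1, 0, 0, 0); (2, 2, 2, 0); (0, 0, 2, 0))


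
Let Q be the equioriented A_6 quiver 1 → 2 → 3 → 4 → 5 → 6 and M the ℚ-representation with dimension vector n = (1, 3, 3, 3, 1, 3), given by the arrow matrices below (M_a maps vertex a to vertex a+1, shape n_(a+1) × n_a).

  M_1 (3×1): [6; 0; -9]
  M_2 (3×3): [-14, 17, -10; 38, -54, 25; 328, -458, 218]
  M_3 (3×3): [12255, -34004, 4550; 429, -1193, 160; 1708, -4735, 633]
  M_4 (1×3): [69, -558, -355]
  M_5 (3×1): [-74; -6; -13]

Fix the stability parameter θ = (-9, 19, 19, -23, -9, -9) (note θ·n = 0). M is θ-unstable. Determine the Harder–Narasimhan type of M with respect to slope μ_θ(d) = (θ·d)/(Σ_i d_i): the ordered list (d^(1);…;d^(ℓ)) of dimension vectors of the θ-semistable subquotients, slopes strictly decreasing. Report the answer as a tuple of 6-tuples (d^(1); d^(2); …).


Interval decomposition of M: I[1,6], I[2,2], I[2,4], I[3,4], I[6,6]^2.
HN type (ℓ=5): μ^(1)=19; μ^(2)=5; μ^(3)=-3/5; μ^(4)=-2; μ^(5)=-9

((0, 1, 0, 0, 0, 0); (0, 1, 1, 1, 0, 0); (0, 1, 1, 1, 1, 1); (0, 0, 1, 1, 0, 0); (1, 0, 0, 0, 0, 2))


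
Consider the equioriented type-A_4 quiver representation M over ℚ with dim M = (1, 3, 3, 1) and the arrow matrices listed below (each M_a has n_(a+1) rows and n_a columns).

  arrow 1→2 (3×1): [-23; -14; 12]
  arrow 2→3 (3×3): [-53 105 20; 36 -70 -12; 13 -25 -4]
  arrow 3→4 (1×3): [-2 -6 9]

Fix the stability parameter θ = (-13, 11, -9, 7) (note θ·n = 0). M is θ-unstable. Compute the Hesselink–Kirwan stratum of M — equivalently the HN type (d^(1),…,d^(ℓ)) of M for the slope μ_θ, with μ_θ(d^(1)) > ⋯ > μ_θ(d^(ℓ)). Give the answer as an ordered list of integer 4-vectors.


Barcode: M ≅ I[1,4], I[2,2], I[2,3], I[3,3]. HN layers by μ_θ (5 steps, strictly decreasing):
  μ^(1)=11; μ^(2)=7; μ^(3)=1; μ^(4)=-9; μ^(5)=-13

((0, 1, 0, 0); (0, 0, 0, 1); (0, 2, 2, 0); (0, 0, 1, 0); (1, 0, 0, 0))


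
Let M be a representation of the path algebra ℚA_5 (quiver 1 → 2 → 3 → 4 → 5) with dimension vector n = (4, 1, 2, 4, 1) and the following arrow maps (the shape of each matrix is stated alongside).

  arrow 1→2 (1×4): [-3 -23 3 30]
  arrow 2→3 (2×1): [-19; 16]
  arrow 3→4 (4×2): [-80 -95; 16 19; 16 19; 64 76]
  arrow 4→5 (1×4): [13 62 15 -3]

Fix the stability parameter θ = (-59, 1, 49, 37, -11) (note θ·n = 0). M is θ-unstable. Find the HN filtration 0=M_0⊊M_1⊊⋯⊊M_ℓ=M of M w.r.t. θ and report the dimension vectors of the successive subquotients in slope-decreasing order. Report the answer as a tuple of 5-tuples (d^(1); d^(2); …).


Via rank(M_{q-1}∘⋯∘M_p): M ≅ I[1,1]^3, I[1,3], I[3,4], I[4,4]^2, I[4,5].
μ_θ-semistable layers: μ^(1)=49; μ^(2)=43; μ^(3)=37; μ^(4)=13; μ^(5)=1; μ^(6)=-59

((0, 0, 1, 0, 0); (0, 0, 1, 1, 0); (0, 0, 0, 2, 0); (0, 0, 0, 1, 1); (0, 1, 0, 0, 0); (4, 0, 0, 0, 0))


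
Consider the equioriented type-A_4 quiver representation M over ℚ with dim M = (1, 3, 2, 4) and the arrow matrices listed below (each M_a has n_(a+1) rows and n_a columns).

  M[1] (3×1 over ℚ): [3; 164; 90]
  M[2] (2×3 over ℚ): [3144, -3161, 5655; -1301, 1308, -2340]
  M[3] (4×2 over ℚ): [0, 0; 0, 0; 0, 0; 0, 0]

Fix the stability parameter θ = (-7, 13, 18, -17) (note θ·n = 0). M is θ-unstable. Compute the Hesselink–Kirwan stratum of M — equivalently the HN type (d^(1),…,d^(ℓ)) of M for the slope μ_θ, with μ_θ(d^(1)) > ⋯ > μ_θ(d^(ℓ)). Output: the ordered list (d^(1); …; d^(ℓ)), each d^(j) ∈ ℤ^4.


Interval decomposition of M: I[1,3], I[2,2], I[2,3], I[4,4]^4.
HN type (ℓ=4): μ^(1)=18; μ^(2)=13; μ^(3)=-7; μ^(4)=-17

((0, 0, 2, 0); (0, 3, 0, 0); (1, 0, 0, 0); (0, 0, 0, 4))


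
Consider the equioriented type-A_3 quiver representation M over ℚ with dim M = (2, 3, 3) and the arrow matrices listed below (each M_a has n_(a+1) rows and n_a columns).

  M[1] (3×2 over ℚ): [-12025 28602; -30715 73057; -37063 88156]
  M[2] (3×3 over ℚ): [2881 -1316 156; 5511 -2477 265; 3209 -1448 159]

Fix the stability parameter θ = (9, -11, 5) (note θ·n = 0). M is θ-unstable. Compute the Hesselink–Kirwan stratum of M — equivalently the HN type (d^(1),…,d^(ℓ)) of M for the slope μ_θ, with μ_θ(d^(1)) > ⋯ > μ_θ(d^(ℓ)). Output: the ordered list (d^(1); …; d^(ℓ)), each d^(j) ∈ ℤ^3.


Via rank(M_{q-1}∘⋯∘M_p): M ≅ I[1,3]^2, I[2,3].
μ_θ-semistable layers: μ^(1)=5; μ^(2)=-1; μ^(3)=-11

((0, 0, 3); (2, 2, 0); (0, 1, 0))


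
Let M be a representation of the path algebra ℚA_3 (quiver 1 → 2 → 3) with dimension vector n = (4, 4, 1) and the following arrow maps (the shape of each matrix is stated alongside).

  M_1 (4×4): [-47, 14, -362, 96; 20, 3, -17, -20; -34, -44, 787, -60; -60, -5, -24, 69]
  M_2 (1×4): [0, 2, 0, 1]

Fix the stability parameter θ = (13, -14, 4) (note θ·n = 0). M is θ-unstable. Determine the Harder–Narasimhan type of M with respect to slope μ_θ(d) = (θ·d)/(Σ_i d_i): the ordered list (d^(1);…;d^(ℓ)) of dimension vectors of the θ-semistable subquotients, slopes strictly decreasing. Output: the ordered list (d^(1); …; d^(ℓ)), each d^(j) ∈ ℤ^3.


Barcode: M ≅ I[1,2]^3, I[1,3]. HN layers by μ_θ (2 steps, strictly decreasing):
  μ^(1)=4; μ^(2)=-1/2

((0, 0, 1); (4, 4, 0))


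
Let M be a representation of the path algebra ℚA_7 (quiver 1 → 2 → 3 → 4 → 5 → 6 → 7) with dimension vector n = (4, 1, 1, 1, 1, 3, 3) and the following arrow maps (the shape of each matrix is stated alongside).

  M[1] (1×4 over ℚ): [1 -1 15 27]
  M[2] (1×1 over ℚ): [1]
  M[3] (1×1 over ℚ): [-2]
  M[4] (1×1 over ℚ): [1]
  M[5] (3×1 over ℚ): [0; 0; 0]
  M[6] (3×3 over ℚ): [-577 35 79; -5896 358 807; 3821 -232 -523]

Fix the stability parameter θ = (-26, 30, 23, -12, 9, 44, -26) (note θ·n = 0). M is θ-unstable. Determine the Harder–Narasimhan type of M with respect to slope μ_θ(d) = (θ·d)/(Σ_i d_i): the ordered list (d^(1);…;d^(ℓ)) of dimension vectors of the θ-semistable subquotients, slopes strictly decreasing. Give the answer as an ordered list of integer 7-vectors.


Via rank(M_{q-1}∘⋯∘M_p): M ≅ I[1,1]^3, I[1,5], I[6,7]^3.
μ_θ-semistable layers: μ^(1)=25/2; μ^(2)=9; μ^(3)=-26

((0, 1, 1, 1, 1, 0, 0); (0, 0, 0, 0, 0, 3, 3); (4, 0, 0, 0, 0, 0, 0))


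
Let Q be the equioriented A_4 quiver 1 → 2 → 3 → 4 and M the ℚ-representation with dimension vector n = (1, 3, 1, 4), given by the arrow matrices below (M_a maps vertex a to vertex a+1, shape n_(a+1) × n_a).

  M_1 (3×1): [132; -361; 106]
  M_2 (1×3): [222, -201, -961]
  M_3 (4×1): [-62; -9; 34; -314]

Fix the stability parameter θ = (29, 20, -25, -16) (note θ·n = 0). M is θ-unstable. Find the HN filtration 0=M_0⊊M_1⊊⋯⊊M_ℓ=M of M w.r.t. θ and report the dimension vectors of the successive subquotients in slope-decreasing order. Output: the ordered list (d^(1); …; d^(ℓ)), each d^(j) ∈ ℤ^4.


Via rank(M_{q-1}∘⋯∘M_p): M ≅ I[1,4], I[2,2]^2, I[4,4]^3.
μ_θ-semistable layers: μ^(1)=20; μ^(2)=2; μ^(3)=-16

((0, 2, 0, 0); (1, 1, 1, 1); (0, 0, 0, 3))


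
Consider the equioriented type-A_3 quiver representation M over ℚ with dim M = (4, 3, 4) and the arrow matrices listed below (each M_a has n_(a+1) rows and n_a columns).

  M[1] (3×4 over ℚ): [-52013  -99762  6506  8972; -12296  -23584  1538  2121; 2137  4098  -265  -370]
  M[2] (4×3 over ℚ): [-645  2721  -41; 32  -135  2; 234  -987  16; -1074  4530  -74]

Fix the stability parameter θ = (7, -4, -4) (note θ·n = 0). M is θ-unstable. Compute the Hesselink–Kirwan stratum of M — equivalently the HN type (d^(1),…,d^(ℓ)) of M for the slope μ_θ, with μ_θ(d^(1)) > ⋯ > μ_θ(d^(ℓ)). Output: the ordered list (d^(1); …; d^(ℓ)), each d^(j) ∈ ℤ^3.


Via rank(M_{q-1}∘⋯∘M_p): M ≅ I[1,1], I[1,2], I[1,3]^2, I[3,3]^2.
μ_θ-semistable layers: μ^(1)=7; μ^(2)=3/2; μ^(3)=-1/3; μ^(4)=-4

((1, 0, 0); (1, 1, 0); (2, 2, 2); (0, 0, 2))


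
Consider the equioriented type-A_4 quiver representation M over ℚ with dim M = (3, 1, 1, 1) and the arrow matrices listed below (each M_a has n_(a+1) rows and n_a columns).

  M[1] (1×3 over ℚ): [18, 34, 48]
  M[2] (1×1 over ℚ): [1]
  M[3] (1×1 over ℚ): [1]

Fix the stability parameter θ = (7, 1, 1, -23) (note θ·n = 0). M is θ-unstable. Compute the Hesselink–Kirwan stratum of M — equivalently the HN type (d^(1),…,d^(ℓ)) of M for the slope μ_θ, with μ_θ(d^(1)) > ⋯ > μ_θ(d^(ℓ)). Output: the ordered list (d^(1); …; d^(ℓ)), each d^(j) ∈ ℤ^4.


Barcode: M ≅ I[1,1]^2, I[1,4]. HN layers by μ_θ (2 steps, strictly decreasing):
  μ^(1)=7; μ^(2)=-7/2

((2, 0, 0, 0); (1, 1, 1, 1))


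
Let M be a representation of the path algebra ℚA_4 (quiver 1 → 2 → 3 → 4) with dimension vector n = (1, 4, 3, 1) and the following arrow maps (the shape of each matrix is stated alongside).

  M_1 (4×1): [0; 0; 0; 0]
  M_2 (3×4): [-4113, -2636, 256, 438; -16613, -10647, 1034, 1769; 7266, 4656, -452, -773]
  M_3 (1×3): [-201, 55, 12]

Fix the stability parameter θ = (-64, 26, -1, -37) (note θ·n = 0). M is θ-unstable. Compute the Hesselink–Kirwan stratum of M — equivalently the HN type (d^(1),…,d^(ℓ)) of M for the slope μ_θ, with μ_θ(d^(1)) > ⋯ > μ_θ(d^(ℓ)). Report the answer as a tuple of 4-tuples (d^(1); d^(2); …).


Interval decomposition of M: I[1,1], I[2,2], I[2,3]^2, I[2,4].
HN type (ℓ=4): μ^(1)=26; μ^(2)=25/2; μ^(3)=-4; μ^(4)=-64

((0, 1, 0, 0); (0, 2, 2, 0); (0, 1, 1, 1); (1, 0, 0, 0))


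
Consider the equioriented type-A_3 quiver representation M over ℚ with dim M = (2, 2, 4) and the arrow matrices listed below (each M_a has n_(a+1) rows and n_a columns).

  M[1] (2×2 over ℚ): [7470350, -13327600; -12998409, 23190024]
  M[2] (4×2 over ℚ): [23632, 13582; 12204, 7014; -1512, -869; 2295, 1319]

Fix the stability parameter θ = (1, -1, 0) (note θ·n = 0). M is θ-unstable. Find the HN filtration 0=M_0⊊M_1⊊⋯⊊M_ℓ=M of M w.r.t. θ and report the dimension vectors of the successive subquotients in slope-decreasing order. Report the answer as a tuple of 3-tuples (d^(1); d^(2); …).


Interval decomposition of M: I[1,1], I[1,3], I[2,3], I[3,3]^2.
HN type (ℓ=3): μ^(1)=1; μ^(2)=0; μ^(3)=-1

((1, 0, 0); (1, 1, 4); (0, 1, 0))


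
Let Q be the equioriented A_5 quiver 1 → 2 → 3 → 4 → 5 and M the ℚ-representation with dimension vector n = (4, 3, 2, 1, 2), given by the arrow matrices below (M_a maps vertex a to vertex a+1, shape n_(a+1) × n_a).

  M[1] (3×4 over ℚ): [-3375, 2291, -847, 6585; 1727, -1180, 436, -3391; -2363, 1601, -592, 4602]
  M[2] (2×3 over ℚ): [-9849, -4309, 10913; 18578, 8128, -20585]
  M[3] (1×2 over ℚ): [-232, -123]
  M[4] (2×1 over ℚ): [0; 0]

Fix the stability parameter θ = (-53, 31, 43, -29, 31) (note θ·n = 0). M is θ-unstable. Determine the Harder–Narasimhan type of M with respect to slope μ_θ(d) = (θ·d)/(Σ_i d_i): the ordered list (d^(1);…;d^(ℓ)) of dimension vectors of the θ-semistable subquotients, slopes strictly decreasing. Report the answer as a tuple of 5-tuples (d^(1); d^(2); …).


Via rank(M_{q-1}∘⋯∘M_p): M ≅ I[1,1], I[1,2], I[1,3], I[1,4], I[5,5]^2.
μ_θ-semistable layers: μ^(1)=43; μ^(2)=31; μ^(3)=15; μ^(4)=-53

((0, 0, 1, 0, 0); (0, 2, 0, 0, 2); (0, 1, 1, 1, 0); (4, 0, 0, 0, 0))


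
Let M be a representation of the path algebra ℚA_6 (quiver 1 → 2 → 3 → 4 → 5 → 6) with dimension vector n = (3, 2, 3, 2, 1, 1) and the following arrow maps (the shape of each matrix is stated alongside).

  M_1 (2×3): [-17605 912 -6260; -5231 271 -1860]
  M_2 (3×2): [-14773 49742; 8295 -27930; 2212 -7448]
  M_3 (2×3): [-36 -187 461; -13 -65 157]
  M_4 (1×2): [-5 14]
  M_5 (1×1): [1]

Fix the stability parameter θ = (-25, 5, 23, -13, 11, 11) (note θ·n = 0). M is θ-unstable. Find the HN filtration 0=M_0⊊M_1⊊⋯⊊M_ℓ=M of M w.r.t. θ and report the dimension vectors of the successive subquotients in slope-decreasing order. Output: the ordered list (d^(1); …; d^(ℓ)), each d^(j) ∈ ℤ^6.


Interval decomposition of M: I[1,1], I[1,2], I[1,6], I[3,3], I[3,4].
HN type (ℓ=4): μ^(1)=23; μ^(2)=11; μ^(3)=5; μ^(4)=-25

((0, 0, 1, 0, 0, 0); (0, 0, 0, 0, 1, 1); (0, 2, 2, 2, 0, 0); (3, 0, 0, 0, 0, 0))


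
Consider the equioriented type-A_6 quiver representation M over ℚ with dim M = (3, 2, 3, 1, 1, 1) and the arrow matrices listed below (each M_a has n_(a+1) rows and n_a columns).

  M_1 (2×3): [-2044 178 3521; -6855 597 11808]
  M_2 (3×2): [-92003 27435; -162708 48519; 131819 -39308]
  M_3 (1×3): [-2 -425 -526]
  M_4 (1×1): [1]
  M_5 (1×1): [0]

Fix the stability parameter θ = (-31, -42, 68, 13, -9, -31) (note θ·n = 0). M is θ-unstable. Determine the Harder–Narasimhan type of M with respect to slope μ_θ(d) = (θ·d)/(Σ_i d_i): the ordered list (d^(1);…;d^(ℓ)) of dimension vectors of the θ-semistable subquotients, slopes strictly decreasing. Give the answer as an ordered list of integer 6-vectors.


Barcode: M ≅ I[1,1], I[1,3], I[1,5], I[3,3], I[6,6]. HN layers by μ_θ (4 steps, strictly decreasing):
  μ^(1)=68; μ^(2)=24; μ^(3)=-31; μ^(4)=-73/2

((0, 0, 2, 0, 0, 0); (0, 0, 1, 1, 1, 0); (1, 0, 0, 0, 0, 1); (2, 2, 0, 0, 0, 0))


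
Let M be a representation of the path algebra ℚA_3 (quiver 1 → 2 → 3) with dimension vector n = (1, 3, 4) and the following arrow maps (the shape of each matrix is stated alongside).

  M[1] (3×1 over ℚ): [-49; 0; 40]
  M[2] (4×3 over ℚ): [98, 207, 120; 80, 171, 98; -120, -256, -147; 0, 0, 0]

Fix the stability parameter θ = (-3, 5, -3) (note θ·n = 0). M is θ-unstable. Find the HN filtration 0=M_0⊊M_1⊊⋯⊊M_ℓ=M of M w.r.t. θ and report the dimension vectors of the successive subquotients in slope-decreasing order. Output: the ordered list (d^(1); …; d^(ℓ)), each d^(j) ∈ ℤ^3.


Barcode: M ≅ I[1,3], I[2,3]^2, I[3,3]. HN layers by μ_θ (2 steps, strictly decreasing):
  μ^(1)=1; μ^(2)=-3

((0, 3, 3); (1, 0, 1))


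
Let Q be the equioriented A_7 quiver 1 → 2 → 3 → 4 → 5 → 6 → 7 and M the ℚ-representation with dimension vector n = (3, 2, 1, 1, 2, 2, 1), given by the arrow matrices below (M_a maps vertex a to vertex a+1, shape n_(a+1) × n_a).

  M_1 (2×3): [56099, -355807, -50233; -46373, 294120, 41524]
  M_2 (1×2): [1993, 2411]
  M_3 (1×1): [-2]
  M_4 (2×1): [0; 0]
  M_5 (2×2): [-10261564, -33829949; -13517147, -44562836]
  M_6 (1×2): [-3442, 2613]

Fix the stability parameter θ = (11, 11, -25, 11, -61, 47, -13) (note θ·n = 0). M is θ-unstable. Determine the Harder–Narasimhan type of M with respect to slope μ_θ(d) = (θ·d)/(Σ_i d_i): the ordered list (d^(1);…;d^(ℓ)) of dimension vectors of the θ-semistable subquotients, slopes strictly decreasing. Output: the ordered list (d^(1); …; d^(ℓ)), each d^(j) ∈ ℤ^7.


Via rank(M_{q-1}∘⋯∘M_p): M ≅ I[1,1], I[1,2], I[1,4], I[5,6], I[5,7].
μ_θ-semistable layers: μ^(1)=47; μ^(2)=17; μ^(3)=11; μ^(4)=-1; μ^(5)=-61

((0, 0, 0, 0, 0, 1, 0); (0, 0, 0, 0, 0, 1, 1); (2, 1, 0, 1, 0, 0, 0); (1, 1, 1, 0, 0, 0, 0); (0, 0, 0, 0, 2, 0, 0))


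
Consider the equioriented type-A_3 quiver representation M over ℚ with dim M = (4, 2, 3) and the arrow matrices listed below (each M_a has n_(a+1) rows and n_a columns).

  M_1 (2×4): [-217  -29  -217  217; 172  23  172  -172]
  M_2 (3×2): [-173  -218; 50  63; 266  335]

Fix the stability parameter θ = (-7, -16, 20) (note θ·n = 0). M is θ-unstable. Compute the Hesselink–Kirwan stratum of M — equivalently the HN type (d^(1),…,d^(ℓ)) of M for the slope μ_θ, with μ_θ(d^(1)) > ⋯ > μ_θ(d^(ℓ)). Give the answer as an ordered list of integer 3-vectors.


Interval decomposition of M: I[1,1]^2, I[1,3]^2, I[3,3].
HN type (ℓ=3): μ^(1)=20; μ^(2)=-7; μ^(3)=-23/2

((0, 0, 3); (2, 0, 0); (2, 2, 0))


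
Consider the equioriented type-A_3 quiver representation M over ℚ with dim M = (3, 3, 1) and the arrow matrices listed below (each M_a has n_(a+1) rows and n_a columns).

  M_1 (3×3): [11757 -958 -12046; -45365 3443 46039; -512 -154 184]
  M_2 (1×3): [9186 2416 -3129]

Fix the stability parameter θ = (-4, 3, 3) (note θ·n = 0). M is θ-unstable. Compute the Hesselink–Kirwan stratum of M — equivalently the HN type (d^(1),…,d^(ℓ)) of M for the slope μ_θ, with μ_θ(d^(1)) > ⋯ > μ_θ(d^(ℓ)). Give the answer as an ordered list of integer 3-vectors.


Interval decomposition of M: I[1,2]^2, I[1,3].
HN type (ℓ=2): μ^(1)=3; μ^(2)=-4

((0, 3, 1); (3, 0, 0))


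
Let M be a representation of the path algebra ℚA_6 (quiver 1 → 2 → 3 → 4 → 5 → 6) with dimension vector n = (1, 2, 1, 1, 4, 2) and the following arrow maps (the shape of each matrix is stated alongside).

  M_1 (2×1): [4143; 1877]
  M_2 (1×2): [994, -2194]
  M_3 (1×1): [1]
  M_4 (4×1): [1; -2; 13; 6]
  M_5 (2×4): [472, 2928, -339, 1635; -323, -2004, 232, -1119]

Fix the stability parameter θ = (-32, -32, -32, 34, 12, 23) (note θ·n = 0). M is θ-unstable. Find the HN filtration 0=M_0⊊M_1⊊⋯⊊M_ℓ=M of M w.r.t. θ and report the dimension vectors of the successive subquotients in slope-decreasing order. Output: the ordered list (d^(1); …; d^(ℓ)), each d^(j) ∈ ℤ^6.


Interval decomposition of M: I[1,6], I[2,2], I[5,5]^2, I[5,6].
HN type (ℓ=3): μ^(1)=23; μ^(2)=12; μ^(3)=-32

((0, 0, 0, 1, 1, 2); (0, 0, 0, 0, 3, 0); (1, 2, 1, 0, 0, 0))


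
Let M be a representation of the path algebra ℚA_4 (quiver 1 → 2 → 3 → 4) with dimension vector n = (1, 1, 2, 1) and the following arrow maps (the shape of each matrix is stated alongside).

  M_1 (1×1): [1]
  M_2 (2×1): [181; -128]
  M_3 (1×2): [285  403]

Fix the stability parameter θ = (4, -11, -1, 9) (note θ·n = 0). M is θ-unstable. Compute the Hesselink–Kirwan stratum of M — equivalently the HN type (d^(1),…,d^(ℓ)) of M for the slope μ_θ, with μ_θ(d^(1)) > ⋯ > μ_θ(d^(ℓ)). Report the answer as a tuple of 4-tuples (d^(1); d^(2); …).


Via rank(M_{q-1}∘⋯∘M_p): M ≅ I[1,4], I[3,3].
μ_θ-semistable layers: μ^(1)=9; μ^(2)=-1; μ^(3)=-7/2

((0, 0, 0, 1); (0, 0, 2, 0); (1, 1, 0, 0))


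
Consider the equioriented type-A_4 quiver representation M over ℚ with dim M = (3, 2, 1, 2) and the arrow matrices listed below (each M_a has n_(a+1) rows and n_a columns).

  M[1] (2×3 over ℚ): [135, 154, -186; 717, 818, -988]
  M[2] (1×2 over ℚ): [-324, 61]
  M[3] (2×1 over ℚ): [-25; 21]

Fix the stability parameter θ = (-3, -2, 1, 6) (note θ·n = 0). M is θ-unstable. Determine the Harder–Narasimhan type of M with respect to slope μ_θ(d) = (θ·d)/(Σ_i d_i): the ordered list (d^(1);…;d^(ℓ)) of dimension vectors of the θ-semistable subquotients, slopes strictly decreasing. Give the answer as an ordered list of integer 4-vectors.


Via rank(M_{q-1}∘⋯∘M_p): M ≅ I[1,1], I[1,2], I[1,4], I[4,4].
μ_θ-semistable layers: μ^(1)=6; μ^(2)=1; μ^(3)=-2; μ^(4)=-3

((0, 0, 0, 2); (0, 0, 1, 0); (0, 2, 0, 0); (3, 0, 0, 0))


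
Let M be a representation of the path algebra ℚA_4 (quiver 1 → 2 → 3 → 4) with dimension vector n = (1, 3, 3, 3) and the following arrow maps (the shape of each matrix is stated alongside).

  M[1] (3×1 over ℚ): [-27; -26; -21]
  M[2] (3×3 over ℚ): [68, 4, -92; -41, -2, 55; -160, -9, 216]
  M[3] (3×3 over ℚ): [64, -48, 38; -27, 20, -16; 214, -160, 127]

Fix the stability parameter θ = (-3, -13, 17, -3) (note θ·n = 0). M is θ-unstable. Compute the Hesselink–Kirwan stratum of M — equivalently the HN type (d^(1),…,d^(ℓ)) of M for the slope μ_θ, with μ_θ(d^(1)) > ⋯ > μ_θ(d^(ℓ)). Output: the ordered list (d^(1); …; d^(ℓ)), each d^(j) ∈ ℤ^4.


Barcode: M ≅ I[1,4], I[2,2], I[2,3], I[3,4], I[4,4]. HN layers by μ_θ (5 steps, strictly decreasing):
  μ^(1)=17; μ^(2)=7; μ^(3)=-3; μ^(4)=-8; μ^(5)=-13

((0, 0, 1, 0); (0, 0, 2, 2); (0, 0, 0, 1); (1, 1, 0, 0); (0, 2, 0, 0))


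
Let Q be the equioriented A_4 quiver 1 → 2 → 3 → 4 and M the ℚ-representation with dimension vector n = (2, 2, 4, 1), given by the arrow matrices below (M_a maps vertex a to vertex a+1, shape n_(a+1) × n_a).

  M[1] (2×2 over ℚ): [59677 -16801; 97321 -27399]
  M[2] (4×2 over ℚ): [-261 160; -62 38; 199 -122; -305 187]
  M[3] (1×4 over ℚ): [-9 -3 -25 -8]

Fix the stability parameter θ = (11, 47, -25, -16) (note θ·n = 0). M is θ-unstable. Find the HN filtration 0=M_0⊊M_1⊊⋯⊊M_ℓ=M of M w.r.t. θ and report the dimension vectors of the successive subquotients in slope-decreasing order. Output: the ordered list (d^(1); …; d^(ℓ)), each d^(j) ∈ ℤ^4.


Interval decomposition of M: I[1,3]^2, I[3,3], I[3,4].
HN type (ℓ=3): μ^(1)=11; μ^(2)=-16; μ^(3)=-25

((2, 2, 2, 0); (0, 0, 0, 1); (0, 0, 2, 0))


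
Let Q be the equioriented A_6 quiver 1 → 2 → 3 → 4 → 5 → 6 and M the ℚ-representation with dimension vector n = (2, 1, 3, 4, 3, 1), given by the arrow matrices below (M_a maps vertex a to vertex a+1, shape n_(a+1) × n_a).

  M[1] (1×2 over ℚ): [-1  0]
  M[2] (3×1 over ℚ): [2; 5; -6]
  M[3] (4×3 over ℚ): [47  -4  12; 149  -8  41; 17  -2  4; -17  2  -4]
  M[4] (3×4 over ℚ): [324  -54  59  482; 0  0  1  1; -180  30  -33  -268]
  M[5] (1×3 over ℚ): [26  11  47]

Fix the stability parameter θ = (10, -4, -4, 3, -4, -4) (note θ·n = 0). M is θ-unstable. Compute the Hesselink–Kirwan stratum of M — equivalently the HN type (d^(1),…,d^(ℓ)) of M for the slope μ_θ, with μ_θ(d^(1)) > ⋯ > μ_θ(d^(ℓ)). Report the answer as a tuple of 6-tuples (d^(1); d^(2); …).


Barcode: M ≅ I[1,1], I[1,4], I[3,4], I[3,6], I[4,5], I[5,5]. HN layers by μ_θ (6 steps, strictly decreasing):
  μ^(1)=10; μ^(2)=3; μ^(3)=2/3; μ^(4)=-1/2; μ^(5)=-5/3; μ^(6)=-4

((1, 0, 0, 0, 0, 0); (0, 0, 0, 2, 0, 0); (1, 1, 1, 0, 0, 0); (0, 0, 0, 1, 1, 0); (0, 0, 0, 1, 1, 1); (0, 0, 2, 0, 1, 0))


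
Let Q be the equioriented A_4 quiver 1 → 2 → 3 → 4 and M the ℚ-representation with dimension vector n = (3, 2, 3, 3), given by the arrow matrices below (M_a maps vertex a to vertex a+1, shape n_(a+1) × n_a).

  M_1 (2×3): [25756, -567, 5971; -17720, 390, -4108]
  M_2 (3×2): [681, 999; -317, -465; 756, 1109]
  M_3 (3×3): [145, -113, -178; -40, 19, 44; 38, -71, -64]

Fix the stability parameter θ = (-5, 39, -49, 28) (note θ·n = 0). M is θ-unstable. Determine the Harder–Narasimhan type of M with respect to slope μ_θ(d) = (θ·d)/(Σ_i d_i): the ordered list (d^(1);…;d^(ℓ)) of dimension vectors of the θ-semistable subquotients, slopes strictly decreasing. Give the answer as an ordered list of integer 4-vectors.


Via rank(M_{q-1}∘⋯∘M_p): M ≅ I[1,1], I[1,3], I[1,4], I[3,4], I[4,4].
μ_θ-semistable layers: μ^(1)=28; μ^(2)=-5; μ^(3)=-49

((0, 0, 0, 3); (3, 2, 2, 0); (0, 0, 1, 0))


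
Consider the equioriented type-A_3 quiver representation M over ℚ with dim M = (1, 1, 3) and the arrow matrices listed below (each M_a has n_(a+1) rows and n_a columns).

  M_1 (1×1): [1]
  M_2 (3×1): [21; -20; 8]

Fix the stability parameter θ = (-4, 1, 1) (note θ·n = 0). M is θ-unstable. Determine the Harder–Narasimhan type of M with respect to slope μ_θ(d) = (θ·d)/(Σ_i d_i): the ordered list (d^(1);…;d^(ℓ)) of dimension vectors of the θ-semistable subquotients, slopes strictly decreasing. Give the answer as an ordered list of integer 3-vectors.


Via rank(M_{q-1}∘⋯∘M_p): M ≅ I[1,3], I[3,3]^2.
μ_θ-semistable layers: μ^(1)=1; μ^(2)=-4

((0, 1, 3); (1, 0, 0))


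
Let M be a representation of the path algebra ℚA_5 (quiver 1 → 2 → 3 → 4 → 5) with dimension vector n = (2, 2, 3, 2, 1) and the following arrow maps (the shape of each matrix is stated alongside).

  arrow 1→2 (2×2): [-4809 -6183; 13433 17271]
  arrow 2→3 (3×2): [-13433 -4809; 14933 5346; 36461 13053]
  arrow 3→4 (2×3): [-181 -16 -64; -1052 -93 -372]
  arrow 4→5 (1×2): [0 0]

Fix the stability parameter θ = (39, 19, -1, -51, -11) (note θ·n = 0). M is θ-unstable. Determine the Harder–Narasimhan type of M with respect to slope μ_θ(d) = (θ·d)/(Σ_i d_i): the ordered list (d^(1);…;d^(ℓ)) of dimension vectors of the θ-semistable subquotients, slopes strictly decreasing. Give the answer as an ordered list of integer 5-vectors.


Interval decomposition of M: I[1,1], I[1,4], I[2,4], I[3,3], I[5,5].
HN type (ℓ=4): μ^(1)=39; μ^(2)=3/2; μ^(3)=-1; μ^(4)=-11

((1, 0, 0, 0, 0); (1, 1, 1, 1, 0); (0, 0, 1, 0, 0); (0, 1, 1, 1, 1))


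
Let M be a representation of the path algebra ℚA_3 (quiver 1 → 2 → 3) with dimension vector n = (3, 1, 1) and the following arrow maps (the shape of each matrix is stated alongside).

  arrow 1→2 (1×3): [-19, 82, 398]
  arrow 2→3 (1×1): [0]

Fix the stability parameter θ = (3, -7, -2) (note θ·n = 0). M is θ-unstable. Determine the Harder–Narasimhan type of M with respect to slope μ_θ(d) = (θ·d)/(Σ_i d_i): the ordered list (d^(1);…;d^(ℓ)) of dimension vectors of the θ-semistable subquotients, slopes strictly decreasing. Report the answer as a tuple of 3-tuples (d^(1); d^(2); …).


Interval decomposition of M: I[1,1]^2, I[1,2], I[3,3].
HN type (ℓ=2): μ^(1)=3; μ^(2)=-2

((2, 0, 0); (1, 1, 1))


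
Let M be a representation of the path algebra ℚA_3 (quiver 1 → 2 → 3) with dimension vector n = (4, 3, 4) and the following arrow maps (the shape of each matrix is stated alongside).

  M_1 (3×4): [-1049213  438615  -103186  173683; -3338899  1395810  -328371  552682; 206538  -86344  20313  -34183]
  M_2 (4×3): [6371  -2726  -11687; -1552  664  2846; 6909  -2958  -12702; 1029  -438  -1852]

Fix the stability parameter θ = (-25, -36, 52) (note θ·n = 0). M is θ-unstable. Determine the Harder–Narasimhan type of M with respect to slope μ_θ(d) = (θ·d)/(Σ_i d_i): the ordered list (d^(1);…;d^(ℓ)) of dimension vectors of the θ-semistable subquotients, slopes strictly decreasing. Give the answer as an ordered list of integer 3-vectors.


Interval decomposition of M: I[1,1], I[1,2], I[1,3]^2, I[3,3]^2.
HN type (ℓ=3): μ^(1)=52; μ^(2)=-25; μ^(3)=-61/2

((0, 0, 4); (1, 0, 0); (3, 3, 0))


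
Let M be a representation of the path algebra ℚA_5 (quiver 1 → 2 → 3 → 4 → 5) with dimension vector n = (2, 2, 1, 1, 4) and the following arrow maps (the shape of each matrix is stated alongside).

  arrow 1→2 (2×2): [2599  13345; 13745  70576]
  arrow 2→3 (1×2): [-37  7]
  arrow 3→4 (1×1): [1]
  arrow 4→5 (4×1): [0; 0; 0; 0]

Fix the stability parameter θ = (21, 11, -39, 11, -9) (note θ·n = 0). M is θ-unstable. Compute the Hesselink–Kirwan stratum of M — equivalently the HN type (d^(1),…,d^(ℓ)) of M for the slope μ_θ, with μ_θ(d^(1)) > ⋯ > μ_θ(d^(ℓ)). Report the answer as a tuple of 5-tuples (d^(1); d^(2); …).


Via rank(M_{q-1}∘⋯∘M_p): M ≅ I[1,2], I[1,4], I[5,5]^4.
μ_θ-semistable layers: μ^(1)=16; μ^(2)=11; μ^(3)=-7/3; μ^(4)=-9

((1, 1, 0, 0, 0); (0, 0, 0, 1, 0); (1, 1, 1, 0, 0); (0, 0, 0, 0, 4))


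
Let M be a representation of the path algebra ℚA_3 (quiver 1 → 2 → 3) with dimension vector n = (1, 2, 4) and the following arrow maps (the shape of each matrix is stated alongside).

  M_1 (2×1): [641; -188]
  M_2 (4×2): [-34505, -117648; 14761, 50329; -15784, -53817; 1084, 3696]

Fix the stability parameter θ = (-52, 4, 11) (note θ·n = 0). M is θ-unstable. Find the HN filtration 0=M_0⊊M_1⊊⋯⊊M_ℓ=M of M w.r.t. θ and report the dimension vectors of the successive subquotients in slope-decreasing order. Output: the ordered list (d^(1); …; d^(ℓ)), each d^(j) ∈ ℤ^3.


Barcode: M ≅ I[1,3], I[2,3], I[3,3]^2. HN layers by μ_θ (3 steps, strictly decreasing):
  μ^(1)=11; μ^(2)=4; μ^(3)=-52

((0, 0, 4); (0, 2, 0); (1, 0, 0))


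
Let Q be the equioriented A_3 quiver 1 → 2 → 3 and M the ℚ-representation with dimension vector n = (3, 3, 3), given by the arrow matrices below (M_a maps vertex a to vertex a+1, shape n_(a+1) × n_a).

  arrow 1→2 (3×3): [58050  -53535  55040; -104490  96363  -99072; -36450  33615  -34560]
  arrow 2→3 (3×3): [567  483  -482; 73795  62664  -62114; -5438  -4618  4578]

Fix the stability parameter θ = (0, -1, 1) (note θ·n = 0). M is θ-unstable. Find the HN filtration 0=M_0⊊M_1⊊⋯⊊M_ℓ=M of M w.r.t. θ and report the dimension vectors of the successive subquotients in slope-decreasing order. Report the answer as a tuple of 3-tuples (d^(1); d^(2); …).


Via rank(M_{q-1}∘⋯∘M_p): M ≅ I[1,1]^2, I[1,3], I[2,3]^2.
μ_θ-semistable layers: μ^(1)=1; μ^(2)=0; μ^(3)=-1/2; μ^(4)=-1

((0, 0, 3); (2, 0, 0); (1, 1, 0); (0, 2, 0))


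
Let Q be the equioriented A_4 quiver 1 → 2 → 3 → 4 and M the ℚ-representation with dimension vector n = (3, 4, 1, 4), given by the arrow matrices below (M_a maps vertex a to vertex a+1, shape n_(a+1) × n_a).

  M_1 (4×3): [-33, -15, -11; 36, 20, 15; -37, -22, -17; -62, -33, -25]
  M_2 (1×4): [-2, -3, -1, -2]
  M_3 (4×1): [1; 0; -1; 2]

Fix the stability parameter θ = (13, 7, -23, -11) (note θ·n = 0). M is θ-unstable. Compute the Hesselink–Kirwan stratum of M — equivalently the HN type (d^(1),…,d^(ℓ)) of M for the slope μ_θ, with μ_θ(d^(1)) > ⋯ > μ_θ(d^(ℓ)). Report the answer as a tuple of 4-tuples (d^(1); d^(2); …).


Barcode: M ≅ I[1,2]^2, I[1,4], I[2,2], I[4,4]^3. HN layers by μ_θ (4 steps, strictly decreasing):
  μ^(1)=10; μ^(2)=7; μ^(3)=-7/2; μ^(4)=-11

((2, 2, 0, 0); (0, 1, 0, 0); (1, 1, 1, 1); (0, 0, 0, 3))


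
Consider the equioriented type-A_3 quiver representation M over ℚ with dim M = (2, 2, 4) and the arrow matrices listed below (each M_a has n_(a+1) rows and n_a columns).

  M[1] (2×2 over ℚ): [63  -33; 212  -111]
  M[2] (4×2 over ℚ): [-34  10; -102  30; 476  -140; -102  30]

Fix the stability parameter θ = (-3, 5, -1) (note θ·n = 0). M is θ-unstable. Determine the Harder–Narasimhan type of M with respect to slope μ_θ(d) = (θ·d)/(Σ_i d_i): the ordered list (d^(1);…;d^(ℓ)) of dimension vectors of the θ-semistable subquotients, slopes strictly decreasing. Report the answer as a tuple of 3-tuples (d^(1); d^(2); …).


Barcode: M ≅ I[1,2], I[1,3], I[3,3]^3. HN layers by μ_θ (4 steps, strictly decreasing):
  μ^(1)=5; μ^(2)=2; μ^(3)=-1; μ^(4)=-3

((0, 1, 0); (0, 1, 1); (0, 0, 3); (2, 0, 0))
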